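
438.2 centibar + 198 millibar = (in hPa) 4580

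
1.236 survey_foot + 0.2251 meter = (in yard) 0.6582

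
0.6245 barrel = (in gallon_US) 26.23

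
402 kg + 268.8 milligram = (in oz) 1.418e+04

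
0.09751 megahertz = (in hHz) 975.1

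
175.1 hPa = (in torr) 131.3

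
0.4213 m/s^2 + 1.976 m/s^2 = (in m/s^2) 2.397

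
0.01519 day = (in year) 4.162e-05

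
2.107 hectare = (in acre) 5.207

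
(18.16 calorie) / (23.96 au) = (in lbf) 4.766e-12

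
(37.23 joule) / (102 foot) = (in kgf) 0.1221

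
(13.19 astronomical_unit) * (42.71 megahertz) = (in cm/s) 8.428e+21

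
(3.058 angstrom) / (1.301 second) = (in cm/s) 2.35e-08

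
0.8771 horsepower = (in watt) 654.1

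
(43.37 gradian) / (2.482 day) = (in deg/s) 0.000182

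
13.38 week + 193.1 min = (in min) 1.351e+05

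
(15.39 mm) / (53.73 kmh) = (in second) 0.001031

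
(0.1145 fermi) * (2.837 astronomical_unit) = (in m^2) 4.859e-05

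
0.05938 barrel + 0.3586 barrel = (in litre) 66.45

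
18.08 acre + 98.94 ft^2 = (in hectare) 7.318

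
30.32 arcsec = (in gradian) 0.009358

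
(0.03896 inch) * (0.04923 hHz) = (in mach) 1.431e-05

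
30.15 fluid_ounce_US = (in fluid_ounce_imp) 31.38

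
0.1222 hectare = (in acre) 0.302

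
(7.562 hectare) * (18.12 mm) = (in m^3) 1370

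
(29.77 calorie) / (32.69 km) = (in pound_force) 0.0008566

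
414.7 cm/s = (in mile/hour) 9.277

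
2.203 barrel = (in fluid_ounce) 1.184e+04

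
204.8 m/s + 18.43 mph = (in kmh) 766.9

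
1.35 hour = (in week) 0.008036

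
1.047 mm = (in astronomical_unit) 6.999e-15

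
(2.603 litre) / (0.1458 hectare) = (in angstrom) 1.785e+04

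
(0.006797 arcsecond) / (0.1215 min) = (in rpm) 4.317e-08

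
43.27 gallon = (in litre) 163.8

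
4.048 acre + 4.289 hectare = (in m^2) 5.927e+04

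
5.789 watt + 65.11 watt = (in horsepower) 0.09508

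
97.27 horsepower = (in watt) 7.253e+04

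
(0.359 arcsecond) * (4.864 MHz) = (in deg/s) 485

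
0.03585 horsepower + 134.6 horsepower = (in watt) 1.004e+05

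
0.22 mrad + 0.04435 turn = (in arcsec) 5.752e+04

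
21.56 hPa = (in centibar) 2.156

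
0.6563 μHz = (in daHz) 6.563e-08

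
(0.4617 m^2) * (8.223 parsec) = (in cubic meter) 1.171e+17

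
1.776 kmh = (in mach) 0.001449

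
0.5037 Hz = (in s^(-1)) 0.5037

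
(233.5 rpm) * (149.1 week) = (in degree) 1.263e+11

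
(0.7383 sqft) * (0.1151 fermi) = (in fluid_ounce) 2.67e-13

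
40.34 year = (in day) 1.472e+04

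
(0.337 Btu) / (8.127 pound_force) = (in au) 6.575e-11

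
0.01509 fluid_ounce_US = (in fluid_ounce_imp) 0.01571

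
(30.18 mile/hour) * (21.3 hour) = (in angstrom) 1.035e+16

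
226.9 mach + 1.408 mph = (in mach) 226.9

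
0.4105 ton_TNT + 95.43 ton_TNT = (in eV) 2.503e+30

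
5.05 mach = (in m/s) 1720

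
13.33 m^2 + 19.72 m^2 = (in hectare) 0.003305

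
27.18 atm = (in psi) 399.4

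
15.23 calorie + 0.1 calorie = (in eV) 4.003e+20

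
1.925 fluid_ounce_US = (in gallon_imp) 0.01252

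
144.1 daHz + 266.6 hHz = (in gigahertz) 2.81e-05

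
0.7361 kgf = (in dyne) 7.219e+05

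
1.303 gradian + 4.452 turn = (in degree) 1604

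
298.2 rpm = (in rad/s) 31.23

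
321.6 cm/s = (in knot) 6.251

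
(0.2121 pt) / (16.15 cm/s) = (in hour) 1.287e-07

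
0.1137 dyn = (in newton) 1.137e-06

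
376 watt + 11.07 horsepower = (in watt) 8631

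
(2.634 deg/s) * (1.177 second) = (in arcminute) 186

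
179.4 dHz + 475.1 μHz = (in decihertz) 179.4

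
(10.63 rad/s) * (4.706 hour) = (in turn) 2.866e+04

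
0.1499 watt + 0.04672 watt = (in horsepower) 0.0002637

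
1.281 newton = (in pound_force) 0.288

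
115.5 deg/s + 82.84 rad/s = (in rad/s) 84.86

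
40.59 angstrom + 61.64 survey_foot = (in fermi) 1.879e+16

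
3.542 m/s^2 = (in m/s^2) 3.542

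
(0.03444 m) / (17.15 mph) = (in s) 0.004492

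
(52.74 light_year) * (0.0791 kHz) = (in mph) 8.829e+19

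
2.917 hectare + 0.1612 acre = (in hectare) 2.982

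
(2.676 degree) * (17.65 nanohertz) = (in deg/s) 4.723e-08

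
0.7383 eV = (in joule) 1.183e-19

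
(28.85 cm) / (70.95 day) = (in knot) 9.148e-08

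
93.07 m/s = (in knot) 180.9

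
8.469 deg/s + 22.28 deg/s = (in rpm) 5.125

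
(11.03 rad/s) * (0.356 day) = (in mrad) 3.393e+08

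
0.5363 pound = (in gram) 243.3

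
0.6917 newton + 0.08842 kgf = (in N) 1.559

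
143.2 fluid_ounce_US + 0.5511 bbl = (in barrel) 0.5777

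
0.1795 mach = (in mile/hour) 136.7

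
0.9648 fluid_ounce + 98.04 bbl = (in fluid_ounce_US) 5.271e+05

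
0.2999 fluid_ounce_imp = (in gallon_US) 0.002251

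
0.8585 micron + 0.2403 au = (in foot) 1.179e+11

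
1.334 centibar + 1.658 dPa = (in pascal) 1334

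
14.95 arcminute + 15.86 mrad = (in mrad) 20.21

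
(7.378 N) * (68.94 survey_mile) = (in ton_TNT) 0.0001956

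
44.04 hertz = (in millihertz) 4.404e+04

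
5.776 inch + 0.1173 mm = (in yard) 0.1606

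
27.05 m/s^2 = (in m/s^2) 27.05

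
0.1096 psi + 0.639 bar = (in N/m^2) 6.466e+04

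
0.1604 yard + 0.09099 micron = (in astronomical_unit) 9.804e-13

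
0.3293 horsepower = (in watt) 245.6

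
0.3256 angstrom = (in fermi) 3.256e+04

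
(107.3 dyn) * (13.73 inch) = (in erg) 3742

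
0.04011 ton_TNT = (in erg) 1.678e+15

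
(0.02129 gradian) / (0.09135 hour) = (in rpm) 9.711e-06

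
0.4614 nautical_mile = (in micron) 8.545e+08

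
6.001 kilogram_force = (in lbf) 13.23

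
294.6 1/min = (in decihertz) 49.1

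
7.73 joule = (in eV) 4.825e+19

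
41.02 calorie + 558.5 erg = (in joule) 171.6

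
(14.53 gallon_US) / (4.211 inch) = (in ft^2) 5.535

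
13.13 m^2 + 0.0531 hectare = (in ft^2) 5857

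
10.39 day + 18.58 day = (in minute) 4.172e+04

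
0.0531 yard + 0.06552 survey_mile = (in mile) 0.06555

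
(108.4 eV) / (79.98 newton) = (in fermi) 0.0002171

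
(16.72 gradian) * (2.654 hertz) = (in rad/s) 0.697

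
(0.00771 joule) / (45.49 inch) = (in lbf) 0.0015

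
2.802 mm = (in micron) 2802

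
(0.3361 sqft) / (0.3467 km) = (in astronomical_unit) 6.02e-16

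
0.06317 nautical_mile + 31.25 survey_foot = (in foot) 415.1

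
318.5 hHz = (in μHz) 3.185e+10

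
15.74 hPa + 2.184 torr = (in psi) 0.2705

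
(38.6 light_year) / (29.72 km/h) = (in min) 7.372e+14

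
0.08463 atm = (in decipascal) 8.575e+04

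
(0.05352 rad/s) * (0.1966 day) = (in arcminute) 3.125e+06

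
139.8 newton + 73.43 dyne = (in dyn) 1.398e+07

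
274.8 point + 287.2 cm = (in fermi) 2.969e+15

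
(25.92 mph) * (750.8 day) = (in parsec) 2.436e-08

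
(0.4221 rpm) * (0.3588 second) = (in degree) 0.9087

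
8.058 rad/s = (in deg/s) 461.7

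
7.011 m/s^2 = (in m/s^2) 7.011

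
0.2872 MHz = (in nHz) 2.872e+14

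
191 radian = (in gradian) 1.216e+04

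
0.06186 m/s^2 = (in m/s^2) 0.06186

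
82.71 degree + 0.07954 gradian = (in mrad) 1445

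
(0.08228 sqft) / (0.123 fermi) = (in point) 1.762e+17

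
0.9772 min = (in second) 58.63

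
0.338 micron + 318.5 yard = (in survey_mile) 0.181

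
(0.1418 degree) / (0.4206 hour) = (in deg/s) 9.365e-05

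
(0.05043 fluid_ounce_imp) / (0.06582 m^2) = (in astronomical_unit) 1.455e-16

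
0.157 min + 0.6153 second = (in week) 1.659e-05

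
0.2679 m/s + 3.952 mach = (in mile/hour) 3011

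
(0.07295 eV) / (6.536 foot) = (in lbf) 1.319e-21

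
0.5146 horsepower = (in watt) 383.7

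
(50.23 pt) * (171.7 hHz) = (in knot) 591.4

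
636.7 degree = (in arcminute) 3.82e+04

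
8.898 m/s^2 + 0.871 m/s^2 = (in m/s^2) 9.769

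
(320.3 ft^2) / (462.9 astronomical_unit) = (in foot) 1.41e-12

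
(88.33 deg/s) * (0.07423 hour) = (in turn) 65.57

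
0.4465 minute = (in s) 26.79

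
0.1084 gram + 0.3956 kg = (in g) 395.7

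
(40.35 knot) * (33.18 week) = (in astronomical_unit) 0.002784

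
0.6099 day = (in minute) 878.3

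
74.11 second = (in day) 0.0008578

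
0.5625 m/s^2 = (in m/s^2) 0.5625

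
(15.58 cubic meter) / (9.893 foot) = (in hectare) 0.0005167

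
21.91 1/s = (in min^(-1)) 1315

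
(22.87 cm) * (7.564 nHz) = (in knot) 3.363e-09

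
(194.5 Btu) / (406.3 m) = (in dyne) 5.051e+07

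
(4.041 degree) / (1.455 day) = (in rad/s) 5.61e-07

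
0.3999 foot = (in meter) 0.1219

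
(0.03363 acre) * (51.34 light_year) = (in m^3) 6.61e+19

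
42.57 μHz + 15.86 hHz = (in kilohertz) 1.586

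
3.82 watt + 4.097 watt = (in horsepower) 0.01062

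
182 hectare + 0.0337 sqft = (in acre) 449.7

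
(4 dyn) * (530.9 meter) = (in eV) 1.325e+17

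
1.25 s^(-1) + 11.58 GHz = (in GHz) 11.58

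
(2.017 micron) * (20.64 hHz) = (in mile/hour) 0.009313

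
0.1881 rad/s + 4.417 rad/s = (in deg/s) 263.9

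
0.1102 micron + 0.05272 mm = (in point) 0.1498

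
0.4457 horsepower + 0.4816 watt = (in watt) 332.8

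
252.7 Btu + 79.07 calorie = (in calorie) 6.38e+04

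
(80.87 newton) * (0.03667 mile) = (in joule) 4773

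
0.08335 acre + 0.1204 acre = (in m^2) 824.5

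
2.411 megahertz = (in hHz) 2.411e+04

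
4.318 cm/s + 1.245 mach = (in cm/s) 4.24e+04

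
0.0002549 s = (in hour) 7.081e-08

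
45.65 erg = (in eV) 2.849e+13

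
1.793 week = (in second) 1.084e+06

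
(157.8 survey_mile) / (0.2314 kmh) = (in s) 3.951e+06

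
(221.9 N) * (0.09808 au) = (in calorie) 7.782e+11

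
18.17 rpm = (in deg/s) 109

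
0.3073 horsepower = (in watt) 229.2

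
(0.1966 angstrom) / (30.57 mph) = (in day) 1.665e-17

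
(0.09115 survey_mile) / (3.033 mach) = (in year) 4.504e-09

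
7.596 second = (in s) 7.596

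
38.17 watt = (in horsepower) 0.05119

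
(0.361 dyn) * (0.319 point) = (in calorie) 9.71e-11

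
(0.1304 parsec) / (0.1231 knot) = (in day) 7.354e+11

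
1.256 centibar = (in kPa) 1.256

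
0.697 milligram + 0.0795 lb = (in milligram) 3.606e+04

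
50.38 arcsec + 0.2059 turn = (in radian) 1.294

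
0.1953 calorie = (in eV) 5.1e+18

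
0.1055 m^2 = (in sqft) 1.136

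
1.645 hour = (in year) 0.0001878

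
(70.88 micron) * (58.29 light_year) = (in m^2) 3.909e+13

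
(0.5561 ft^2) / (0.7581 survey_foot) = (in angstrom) 2.236e+09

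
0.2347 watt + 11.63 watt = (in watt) 11.86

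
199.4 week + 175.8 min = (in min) 2.01e+06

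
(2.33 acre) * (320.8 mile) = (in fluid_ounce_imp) 1.713e+14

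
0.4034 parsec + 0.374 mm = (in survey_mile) 7.735e+12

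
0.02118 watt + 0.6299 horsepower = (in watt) 469.7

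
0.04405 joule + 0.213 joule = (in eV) 1.604e+18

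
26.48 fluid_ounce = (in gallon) 0.2069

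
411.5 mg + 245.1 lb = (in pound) 245.1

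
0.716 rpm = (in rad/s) 0.07498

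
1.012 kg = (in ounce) 35.7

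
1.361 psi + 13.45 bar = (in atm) 13.37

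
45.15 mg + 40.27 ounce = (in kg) 1.142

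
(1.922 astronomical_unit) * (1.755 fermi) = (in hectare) 5.046e-08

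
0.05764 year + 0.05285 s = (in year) 0.05764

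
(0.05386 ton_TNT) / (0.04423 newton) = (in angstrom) 5.095e+19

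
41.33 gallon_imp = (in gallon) 49.64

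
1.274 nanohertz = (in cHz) 1.274e-07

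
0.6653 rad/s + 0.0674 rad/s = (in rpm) 6.997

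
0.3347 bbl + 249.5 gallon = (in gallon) 263.6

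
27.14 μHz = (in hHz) 2.714e-07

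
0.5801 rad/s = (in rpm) 5.54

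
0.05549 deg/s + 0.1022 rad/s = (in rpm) 0.9852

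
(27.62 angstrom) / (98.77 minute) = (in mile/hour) 1.043e-12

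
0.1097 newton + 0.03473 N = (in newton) 0.1444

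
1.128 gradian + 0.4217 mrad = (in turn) 0.002887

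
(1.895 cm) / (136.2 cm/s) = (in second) 0.01391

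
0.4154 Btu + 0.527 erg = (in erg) 4.383e+09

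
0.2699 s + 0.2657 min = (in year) 5.141e-07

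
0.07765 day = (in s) 6709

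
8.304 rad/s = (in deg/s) 475.8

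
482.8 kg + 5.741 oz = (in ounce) 1.704e+04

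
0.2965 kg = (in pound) 0.6537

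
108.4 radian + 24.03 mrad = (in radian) 108.4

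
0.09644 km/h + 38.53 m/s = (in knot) 74.95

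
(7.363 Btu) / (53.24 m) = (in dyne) 1.459e+07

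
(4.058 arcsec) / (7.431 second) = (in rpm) 2.528e-05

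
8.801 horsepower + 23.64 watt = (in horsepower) 8.833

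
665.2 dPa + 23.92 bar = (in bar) 23.92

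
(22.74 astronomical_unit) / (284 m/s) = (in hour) 3.327e+06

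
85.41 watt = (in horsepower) 0.1145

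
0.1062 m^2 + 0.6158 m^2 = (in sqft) 7.772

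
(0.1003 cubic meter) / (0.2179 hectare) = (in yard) 5.034e-05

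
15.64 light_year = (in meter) 1.48e+17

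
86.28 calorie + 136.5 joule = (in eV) 3.105e+21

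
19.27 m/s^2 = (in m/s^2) 19.27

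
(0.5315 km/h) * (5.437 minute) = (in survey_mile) 0.02993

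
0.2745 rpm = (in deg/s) 1.647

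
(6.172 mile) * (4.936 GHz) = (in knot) 9.53e+13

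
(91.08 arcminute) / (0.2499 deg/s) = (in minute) 0.1012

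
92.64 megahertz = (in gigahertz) 0.09264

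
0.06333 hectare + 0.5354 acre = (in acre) 0.6919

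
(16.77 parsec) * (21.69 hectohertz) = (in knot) 2.182e+21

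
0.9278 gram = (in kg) 0.0009278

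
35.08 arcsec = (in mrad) 0.1701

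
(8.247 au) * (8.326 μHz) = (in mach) 3.017e+04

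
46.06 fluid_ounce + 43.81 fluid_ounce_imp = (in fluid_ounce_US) 88.15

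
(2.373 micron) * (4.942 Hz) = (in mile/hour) 2.623e-05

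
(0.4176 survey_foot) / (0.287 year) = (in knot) 2.734e-08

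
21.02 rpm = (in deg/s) 126.1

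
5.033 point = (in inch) 0.0699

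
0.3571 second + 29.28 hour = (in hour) 29.28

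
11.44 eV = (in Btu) 1.737e-21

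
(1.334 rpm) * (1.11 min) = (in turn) 1.481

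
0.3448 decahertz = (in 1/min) 206.9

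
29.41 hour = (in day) 1.225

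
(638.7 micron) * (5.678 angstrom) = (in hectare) 3.627e-17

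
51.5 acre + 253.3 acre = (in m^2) 1.233e+06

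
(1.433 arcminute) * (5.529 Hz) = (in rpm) 0.02201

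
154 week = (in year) 2.953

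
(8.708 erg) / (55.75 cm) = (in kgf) 1.593e-07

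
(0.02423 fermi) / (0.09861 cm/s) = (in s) 2.457e-14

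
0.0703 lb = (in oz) 1.125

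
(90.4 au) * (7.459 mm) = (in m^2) 1.009e+11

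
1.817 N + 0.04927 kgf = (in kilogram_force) 0.2346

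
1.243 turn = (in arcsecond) 1.611e+06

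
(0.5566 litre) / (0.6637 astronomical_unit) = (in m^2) 5.606e-15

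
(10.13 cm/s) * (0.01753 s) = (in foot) 0.005826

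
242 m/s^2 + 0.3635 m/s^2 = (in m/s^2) 242.4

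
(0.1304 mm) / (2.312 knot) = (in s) 0.0001096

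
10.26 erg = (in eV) 6.404e+12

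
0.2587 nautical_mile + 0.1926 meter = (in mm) 4.793e+05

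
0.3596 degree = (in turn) 0.0009989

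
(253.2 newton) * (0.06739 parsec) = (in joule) 5.265e+17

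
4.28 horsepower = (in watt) 3192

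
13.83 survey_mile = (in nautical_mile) 12.02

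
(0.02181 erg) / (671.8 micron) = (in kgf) 3.311e-07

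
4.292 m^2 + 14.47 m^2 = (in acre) 0.004636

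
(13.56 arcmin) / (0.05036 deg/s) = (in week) 7.42e-06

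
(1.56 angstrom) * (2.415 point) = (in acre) 3.284e-17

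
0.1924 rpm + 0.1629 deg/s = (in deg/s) 1.317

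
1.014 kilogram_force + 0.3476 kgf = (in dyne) 1.335e+06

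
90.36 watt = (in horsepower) 0.1212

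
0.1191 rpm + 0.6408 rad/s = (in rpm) 6.238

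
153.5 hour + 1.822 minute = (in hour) 153.5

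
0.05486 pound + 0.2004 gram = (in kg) 0.02508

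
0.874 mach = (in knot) 578.5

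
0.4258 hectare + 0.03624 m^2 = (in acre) 1.052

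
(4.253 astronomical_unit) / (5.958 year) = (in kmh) 1.219e+04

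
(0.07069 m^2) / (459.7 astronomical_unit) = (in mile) 6.387e-19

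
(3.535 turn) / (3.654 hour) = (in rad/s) 0.001688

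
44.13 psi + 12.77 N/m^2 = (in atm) 3.003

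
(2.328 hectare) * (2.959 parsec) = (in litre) 2.126e+24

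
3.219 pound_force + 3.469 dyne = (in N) 14.32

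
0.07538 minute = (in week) 7.478e-06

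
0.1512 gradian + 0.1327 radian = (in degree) 7.739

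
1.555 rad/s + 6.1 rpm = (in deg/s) 125.7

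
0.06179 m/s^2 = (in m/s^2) 0.06179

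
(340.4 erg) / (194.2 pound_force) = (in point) 0.0001117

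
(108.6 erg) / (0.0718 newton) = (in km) 1.513e-07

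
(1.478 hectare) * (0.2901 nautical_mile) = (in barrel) 4.995e+07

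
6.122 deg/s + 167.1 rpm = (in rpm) 168.1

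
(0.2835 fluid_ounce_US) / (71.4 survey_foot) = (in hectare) 3.852e-11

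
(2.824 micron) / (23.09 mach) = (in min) 5.986e-12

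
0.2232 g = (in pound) 0.0004921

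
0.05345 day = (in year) 0.0001464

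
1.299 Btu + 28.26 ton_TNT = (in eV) 7.38e+29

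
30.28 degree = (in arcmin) 1817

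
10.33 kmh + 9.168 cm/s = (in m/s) 2.961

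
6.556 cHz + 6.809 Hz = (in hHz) 0.06875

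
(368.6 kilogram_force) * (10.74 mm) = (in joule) 38.82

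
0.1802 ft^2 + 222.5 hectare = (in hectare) 222.5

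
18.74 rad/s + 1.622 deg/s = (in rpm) 179.2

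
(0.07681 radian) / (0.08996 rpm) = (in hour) 0.002265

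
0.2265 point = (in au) 5.341e-16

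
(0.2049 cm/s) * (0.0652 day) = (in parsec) 3.741e-16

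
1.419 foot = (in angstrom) 4.325e+09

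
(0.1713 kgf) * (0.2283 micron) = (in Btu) 3.635e-10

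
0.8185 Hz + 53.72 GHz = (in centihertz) 5.372e+12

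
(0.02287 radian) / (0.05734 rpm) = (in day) 4.408e-05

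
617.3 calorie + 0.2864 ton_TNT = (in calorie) 2.864e+08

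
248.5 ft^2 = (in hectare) 0.002309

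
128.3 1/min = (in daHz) 0.2138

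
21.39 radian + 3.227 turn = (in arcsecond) 8.594e+06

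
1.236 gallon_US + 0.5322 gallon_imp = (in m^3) 0.007098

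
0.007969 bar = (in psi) 0.1156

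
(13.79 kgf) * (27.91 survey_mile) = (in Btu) 5757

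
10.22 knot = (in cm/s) 525.8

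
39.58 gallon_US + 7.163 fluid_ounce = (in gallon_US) 39.64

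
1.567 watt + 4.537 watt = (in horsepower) 0.008186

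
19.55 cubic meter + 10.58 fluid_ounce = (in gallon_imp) 4300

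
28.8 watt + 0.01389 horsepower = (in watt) 39.16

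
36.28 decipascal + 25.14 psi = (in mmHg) 1300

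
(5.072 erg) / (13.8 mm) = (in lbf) 8.263e-06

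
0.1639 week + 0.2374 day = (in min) 1994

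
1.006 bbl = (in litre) 159.9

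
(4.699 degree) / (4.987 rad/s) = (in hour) 4.568e-06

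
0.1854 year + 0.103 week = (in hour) 1641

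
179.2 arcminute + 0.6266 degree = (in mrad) 63.06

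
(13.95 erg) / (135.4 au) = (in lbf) 1.548e-20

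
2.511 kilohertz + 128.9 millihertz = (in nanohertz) 2.511e+12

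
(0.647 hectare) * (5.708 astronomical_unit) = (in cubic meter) 5.525e+15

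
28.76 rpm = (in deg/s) 172.6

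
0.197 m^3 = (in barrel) 1.239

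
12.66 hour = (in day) 0.5275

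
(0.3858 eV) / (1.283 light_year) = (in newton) 5.092e-36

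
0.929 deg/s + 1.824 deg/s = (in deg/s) 2.753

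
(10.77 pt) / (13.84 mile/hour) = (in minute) 1.023e-05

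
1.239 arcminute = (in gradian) 0.02294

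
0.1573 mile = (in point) 7.176e+05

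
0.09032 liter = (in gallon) 0.02386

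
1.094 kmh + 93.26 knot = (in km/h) 173.8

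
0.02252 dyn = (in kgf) 2.296e-08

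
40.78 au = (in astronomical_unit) 40.78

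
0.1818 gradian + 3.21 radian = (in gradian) 204.5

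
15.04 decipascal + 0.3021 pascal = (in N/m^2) 1.806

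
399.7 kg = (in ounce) 1.41e+04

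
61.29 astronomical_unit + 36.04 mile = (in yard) 1.003e+13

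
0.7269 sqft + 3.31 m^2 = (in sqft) 36.36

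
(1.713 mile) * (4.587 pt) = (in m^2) 4.461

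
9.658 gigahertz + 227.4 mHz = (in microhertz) 9.658e+15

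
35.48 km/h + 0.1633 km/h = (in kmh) 35.64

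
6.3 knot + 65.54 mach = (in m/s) 2.232e+04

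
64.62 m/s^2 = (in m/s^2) 64.62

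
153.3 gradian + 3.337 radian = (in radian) 5.745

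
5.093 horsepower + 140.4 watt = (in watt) 3938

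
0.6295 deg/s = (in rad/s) 0.01099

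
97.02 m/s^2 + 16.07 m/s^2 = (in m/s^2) 113.1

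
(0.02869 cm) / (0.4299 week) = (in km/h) 3.972e-09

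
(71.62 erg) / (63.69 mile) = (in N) 6.987e-11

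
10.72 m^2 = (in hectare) 0.001072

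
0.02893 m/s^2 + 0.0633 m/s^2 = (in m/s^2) 0.09223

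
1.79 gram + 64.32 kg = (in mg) 6.432e+07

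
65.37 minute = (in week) 0.006485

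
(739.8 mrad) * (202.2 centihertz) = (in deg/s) 85.71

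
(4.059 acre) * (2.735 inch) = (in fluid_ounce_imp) 4.016e+07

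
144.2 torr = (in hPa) 192.3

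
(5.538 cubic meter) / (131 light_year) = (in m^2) 4.468e-18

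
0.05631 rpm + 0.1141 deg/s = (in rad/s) 0.007888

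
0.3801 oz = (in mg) 1.078e+04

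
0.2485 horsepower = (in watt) 185.3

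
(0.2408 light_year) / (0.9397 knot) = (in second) 4.713e+15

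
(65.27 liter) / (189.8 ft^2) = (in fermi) 3.702e+12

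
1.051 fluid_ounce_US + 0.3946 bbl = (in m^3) 0.06277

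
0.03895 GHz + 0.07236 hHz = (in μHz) 3.895e+13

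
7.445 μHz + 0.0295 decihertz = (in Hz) 0.002957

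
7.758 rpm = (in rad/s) 0.8124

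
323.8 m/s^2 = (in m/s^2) 323.8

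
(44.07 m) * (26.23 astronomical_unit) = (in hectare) 1.729e+10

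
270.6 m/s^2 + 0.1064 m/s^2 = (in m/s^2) 270.7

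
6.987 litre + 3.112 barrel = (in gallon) 132.5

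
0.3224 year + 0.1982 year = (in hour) 4560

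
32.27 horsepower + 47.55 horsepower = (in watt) 5.952e+04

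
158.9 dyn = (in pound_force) 0.0003572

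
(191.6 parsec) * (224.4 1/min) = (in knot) 4.298e+19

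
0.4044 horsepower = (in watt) 301.6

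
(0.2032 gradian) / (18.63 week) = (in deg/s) 1.623e-08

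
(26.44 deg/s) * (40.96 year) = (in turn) 9.487e+07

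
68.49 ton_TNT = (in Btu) 2.716e+08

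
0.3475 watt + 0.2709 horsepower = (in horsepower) 0.2714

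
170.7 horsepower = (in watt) 1.273e+05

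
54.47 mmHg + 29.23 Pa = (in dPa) 7.291e+04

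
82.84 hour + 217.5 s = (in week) 0.4935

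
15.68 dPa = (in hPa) 0.01568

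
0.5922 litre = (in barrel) 0.003725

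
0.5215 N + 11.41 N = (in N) 11.93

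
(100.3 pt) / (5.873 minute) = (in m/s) 0.0001004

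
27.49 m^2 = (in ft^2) 295.9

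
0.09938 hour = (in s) 357.8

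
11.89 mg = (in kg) 1.189e-05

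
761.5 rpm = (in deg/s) 4569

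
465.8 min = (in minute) 465.8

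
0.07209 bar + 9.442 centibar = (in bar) 0.1665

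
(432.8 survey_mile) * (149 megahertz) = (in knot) 2.017e+14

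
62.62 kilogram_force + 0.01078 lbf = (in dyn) 6.141e+07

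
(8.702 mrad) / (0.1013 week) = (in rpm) 1.356e-06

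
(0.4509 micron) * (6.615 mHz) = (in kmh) 1.074e-08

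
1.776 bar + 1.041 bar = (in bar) 2.817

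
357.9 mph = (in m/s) 160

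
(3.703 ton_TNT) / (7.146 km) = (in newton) 2.168e+06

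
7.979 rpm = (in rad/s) 0.8356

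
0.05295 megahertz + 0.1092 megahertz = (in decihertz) 1.622e+06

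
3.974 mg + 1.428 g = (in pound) 0.003157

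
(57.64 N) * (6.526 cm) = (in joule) 3.762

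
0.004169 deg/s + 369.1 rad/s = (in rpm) 3525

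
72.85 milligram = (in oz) 0.00257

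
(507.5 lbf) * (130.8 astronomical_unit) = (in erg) 4.417e+23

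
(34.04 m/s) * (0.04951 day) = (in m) 1.456e+05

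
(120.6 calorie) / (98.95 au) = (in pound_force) 7.663e-12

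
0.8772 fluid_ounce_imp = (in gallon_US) 0.006584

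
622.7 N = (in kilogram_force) 63.5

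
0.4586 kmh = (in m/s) 0.1274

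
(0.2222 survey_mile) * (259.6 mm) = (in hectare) 0.009283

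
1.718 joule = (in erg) 1.718e+07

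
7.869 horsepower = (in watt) 5868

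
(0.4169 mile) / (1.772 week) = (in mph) 0.0014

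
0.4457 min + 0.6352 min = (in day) 0.0007506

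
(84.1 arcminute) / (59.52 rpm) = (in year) 1.245e-10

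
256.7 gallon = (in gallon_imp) 213.7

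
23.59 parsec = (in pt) 2.063e+21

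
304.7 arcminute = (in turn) 0.01411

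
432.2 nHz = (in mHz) 0.0004322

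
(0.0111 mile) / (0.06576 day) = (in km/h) 0.01132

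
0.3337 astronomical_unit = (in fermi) 4.992e+25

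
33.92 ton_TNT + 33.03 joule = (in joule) 1.419e+11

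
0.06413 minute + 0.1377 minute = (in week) 2.002e-05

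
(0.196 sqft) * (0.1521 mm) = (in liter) 0.00277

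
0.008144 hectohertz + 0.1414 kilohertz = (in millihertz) 1.422e+05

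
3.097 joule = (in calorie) 0.7402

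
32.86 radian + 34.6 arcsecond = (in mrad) 3.286e+04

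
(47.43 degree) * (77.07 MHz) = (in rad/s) 6.38e+07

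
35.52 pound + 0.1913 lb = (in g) 1.62e+04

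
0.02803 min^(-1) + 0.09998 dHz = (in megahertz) 1.047e-08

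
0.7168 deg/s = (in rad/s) 0.01251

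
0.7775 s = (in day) 8.999e-06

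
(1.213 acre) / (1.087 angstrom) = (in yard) 4.939e+13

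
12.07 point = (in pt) 12.07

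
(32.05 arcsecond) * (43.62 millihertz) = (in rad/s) 6.778e-06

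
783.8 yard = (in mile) 0.4453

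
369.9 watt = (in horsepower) 0.496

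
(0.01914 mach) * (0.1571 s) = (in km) 0.001024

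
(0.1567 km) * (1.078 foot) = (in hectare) 0.005149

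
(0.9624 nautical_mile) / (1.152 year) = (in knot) 9.537e-05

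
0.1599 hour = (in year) 1.825e-05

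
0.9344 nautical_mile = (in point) 4.905e+06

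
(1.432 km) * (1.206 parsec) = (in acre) 1.317e+16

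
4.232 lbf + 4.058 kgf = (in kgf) 5.978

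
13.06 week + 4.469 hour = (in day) 91.61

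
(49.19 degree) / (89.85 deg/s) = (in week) 9.052e-07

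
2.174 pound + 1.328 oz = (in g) 1024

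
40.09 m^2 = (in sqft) 431.5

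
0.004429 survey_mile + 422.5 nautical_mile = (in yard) 8.557e+05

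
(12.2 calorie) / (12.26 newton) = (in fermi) 4.164e+15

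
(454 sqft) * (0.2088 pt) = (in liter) 3.107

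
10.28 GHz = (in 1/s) 1.028e+10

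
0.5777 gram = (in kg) 0.0005777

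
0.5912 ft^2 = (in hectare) 5.492e-06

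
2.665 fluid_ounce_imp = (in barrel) 0.0004763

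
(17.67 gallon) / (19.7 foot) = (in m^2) 0.01114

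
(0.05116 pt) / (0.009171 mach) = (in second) 5.78e-06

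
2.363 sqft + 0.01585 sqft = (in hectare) 2.21e-05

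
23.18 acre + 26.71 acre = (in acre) 49.89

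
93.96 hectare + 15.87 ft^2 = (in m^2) 9.396e+05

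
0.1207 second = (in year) 3.827e-09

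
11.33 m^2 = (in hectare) 0.001133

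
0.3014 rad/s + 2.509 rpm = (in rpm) 5.387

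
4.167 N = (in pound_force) 0.9368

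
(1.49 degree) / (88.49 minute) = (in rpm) 4.677e-05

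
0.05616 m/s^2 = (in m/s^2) 0.05616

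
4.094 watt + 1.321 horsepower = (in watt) 989.2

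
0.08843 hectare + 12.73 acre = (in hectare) 5.24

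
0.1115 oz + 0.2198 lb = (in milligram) 1.029e+05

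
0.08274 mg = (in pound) 1.824e-07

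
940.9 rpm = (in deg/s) 5645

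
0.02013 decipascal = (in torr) 1.51e-05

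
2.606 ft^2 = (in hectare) 2.421e-05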